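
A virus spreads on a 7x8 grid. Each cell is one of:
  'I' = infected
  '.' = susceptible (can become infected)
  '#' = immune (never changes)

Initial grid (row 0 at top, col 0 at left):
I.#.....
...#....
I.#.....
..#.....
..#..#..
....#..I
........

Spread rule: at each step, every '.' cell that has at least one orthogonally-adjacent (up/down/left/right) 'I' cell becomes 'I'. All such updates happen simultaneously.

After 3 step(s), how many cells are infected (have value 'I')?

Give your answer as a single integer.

Step 0 (initial): 3 infected
Step 1: +7 new -> 10 infected
Step 2: +7 new -> 17 infected
Step 3: +6 new -> 23 infected

Answer: 23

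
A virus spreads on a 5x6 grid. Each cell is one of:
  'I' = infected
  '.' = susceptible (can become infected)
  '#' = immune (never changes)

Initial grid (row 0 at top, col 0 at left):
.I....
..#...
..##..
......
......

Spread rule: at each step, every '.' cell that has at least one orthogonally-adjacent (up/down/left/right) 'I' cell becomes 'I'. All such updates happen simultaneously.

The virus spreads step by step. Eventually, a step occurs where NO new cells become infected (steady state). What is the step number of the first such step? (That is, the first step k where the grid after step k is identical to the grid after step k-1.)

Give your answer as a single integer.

Step 0 (initial): 1 infected
Step 1: +3 new -> 4 infected
Step 2: +3 new -> 7 infected
Step 3: +4 new -> 11 infected
Step 4: +5 new -> 16 infected
Step 5: +5 new -> 21 infected
Step 6: +3 new -> 24 infected
Step 7: +2 new -> 26 infected
Step 8: +1 new -> 27 infected
Step 9: +0 new -> 27 infected

Answer: 9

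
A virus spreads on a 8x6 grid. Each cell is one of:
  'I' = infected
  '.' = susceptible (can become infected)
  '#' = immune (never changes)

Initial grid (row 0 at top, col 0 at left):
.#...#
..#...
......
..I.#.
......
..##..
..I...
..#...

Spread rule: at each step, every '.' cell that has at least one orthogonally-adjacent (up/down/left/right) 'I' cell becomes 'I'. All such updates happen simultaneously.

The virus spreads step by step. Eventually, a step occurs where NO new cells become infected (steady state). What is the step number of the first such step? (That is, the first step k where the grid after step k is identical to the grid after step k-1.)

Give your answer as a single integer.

Step 0 (initial): 2 infected
Step 1: +6 new -> 8 infected
Step 2: +10 new -> 18 infected
Step 3: +11 new -> 29 infected
Step 4: +7 new -> 36 infected
Step 5: +5 new -> 41 infected
Step 6: +0 new -> 41 infected

Answer: 6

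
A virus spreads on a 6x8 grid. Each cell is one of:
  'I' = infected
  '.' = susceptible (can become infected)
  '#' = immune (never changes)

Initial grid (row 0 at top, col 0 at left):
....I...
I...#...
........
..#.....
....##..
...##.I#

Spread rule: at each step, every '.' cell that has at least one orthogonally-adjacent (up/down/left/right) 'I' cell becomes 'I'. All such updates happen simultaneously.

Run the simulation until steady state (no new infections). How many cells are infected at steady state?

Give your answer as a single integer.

Answer: 41

Derivation:
Step 0 (initial): 3 infected
Step 1: +7 new -> 10 infected
Step 2: +10 new -> 20 infected
Step 3: +10 new -> 30 infected
Step 4: +7 new -> 37 infected
Step 5: +3 new -> 40 infected
Step 6: +1 new -> 41 infected
Step 7: +0 new -> 41 infected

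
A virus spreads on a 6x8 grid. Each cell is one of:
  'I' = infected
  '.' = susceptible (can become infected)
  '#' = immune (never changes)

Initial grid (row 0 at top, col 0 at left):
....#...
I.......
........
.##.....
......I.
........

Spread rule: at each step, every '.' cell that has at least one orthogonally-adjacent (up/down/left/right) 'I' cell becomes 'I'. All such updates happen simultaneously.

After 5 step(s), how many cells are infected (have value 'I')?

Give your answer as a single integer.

Step 0 (initial): 2 infected
Step 1: +7 new -> 9 infected
Step 2: +10 new -> 19 infected
Step 3: +10 new -> 29 infected
Step 4: +12 new -> 41 infected
Step 5: +4 new -> 45 infected

Answer: 45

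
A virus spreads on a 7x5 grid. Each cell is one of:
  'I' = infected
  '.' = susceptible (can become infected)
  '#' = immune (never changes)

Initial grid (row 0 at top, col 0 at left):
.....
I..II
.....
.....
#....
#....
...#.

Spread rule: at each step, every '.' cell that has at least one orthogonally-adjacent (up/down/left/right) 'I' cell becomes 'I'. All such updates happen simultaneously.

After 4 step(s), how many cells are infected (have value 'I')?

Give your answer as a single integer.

Answer: 26

Derivation:
Step 0 (initial): 3 infected
Step 1: +8 new -> 11 infected
Step 2: +7 new -> 18 infected
Step 3: +4 new -> 22 infected
Step 4: +4 new -> 26 infected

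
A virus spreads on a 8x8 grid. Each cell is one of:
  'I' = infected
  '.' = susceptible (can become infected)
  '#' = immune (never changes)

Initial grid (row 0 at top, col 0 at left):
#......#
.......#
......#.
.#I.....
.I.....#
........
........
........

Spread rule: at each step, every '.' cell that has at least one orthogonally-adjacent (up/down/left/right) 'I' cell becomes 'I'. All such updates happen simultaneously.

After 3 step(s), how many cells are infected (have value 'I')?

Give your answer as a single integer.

Answer: 27

Derivation:
Step 0 (initial): 2 infected
Step 1: +5 new -> 7 infected
Step 2: +9 new -> 16 infected
Step 3: +11 new -> 27 infected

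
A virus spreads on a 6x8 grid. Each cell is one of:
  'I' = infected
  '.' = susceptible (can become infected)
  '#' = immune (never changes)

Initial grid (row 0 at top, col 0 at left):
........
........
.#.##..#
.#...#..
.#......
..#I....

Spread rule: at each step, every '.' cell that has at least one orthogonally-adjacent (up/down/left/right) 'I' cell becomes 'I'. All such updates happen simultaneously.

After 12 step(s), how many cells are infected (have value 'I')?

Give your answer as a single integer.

Answer: 40

Derivation:
Step 0 (initial): 1 infected
Step 1: +2 new -> 3 infected
Step 2: +4 new -> 7 infected
Step 3: +4 new -> 11 infected
Step 4: +3 new -> 14 infected
Step 5: +3 new -> 17 infected
Step 6: +5 new -> 22 infected
Step 7: +6 new -> 28 infected
Step 8: +6 new -> 34 infected
Step 9: +3 new -> 37 infected
Step 10: +1 new -> 38 infected
Step 11: +1 new -> 39 infected
Step 12: +1 new -> 40 infected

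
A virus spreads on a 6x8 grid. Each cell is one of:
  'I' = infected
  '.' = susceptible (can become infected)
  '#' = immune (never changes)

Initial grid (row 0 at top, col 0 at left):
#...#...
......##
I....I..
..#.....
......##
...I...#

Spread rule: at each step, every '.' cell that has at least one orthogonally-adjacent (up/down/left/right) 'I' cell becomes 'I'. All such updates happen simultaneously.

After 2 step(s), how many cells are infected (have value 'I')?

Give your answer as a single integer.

Step 0 (initial): 3 infected
Step 1: +10 new -> 13 infected
Step 2: +16 new -> 29 infected

Answer: 29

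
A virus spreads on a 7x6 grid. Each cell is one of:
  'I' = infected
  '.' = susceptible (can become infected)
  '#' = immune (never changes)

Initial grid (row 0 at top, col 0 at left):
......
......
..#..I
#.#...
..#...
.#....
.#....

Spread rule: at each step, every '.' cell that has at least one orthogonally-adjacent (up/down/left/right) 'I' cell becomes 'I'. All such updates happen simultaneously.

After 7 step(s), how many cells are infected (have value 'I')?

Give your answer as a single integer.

Answer: 32

Derivation:
Step 0 (initial): 1 infected
Step 1: +3 new -> 4 infected
Step 2: +5 new -> 9 infected
Step 3: +5 new -> 14 infected
Step 4: +5 new -> 19 infected
Step 5: +4 new -> 23 infected
Step 6: +5 new -> 28 infected
Step 7: +4 new -> 32 infected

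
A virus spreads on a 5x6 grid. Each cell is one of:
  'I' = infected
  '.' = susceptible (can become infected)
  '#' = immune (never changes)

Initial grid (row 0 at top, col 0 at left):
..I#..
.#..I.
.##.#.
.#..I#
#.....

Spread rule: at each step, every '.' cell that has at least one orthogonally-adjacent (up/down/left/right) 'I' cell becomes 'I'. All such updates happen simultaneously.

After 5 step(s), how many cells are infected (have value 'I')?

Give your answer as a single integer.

Answer: 22

Derivation:
Step 0 (initial): 3 infected
Step 1: +7 new -> 10 infected
Step 2: +7 new -> 17 infected
Step 3: +2 new -> 19 infected
Step 4: +2 new -> 21 infected
Step 5: +1 new -> 22 infected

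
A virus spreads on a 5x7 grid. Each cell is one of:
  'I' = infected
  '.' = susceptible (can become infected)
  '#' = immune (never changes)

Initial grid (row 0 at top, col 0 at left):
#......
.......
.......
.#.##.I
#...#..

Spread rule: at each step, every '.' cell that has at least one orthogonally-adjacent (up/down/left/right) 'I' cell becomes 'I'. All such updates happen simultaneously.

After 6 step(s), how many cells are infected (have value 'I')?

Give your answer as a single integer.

Step 0 (initial): 1 infected
Step 1: +3 new -> 4 infected
Step 2: +3 new -> 7 infected
Step 3: +3 new -> 10 infected
Step 4: +3 new -> 13 infected
Step 5: +3 new -> 16 infected
Step 6: +4 new -> 20 infected

Answer: 20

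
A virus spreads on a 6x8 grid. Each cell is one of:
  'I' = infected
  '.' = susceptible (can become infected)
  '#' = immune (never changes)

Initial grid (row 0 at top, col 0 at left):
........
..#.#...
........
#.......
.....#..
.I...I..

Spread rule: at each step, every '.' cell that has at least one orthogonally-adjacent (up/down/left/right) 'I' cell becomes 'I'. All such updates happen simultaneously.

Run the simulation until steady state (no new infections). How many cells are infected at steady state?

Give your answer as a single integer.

Step 0 (initial): 2 infected
Step 1: +5 new -> 7 infected
Step 2: +7 new -> 14 infected
Step 3: +6 new -> 20 infected
Step 4: +8 new -> 28 infected
Step 5: +6 new -> 34 infected
Step 6: +6 new -> 40 infected
Step 7: +3 new -> 43 infected
Step 8: +1 new -> 44 infected
Step 9: +0 new -> 44 infected

Answer: 44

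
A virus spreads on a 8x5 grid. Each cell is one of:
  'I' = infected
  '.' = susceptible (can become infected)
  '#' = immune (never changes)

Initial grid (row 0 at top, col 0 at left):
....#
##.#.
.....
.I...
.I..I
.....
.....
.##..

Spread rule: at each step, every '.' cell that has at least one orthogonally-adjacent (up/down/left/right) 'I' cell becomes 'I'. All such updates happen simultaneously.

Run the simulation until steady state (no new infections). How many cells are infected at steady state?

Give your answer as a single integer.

Step 0 (initial): 3 infected
Step 1: +9 new -> 12 infected
Step 2: +9 new -> 21 infected
Step 3: +7 new -> 28 infected
Step 4: +3 new -> 31 infected
Step 5: +2 new -> 33 infected
Step 6: +1 new -> 34 infected
Step 7: +0 new -> 34 infected

Answer: 34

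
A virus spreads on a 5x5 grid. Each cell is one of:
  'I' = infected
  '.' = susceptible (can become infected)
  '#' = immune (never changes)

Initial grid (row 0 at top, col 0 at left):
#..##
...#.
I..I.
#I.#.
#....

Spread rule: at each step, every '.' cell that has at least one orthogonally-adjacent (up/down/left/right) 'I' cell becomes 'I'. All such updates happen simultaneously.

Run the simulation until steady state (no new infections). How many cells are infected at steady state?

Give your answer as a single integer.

Step 0 (initial): 3 infected
Step 1: +6 new -> 9 infected
Step 2: +5 new -> 14 infected
Step 3: +4 new -> 18 infected
Step 4: +0 new -> 18 infected

Answer: 18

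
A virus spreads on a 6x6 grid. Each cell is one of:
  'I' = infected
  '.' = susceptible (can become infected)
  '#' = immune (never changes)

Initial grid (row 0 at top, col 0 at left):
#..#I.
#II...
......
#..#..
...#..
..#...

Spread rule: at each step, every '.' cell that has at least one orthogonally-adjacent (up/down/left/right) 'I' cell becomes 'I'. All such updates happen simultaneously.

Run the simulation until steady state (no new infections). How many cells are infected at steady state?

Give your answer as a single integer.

Step 0 (initial): 3 infected
Step 1: +7 new -> 10 infected
Step 2: +6 new -> 16 infected
Step 3: +4 new -> 20 infected
Step 4: +4 new -> 24 infected
Step 5: +3 new -> 27 infected
Step 6: +2 new -> 29 infected
Step 7: +0 new -> 29 infected

Answer: 29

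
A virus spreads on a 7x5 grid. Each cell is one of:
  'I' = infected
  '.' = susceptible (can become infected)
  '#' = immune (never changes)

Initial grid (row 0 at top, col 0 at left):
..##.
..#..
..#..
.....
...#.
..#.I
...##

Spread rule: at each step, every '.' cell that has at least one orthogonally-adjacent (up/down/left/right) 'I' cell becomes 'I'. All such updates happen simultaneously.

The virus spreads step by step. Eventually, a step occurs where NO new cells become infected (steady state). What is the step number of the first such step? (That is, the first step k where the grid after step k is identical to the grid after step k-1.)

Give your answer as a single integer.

Answer: 10

Derivation:
Step 0 (initial): 1 infected
Step 1: +2 new -> 3 infected
Step 2: +1 new -> 4 infected
Step 3: +2 new -> 6 infected
Step 4: +3 new -> 9 infected
Step 5: +4 new -> 13 infected
Step 6: +3 new -> 16 infected
Step 7: +4 new -> 20 infected
Step 8: +4 new -> 24 infected
Step 9: +3 new -> 27 infected
Step 10: +0 new -> 27 infected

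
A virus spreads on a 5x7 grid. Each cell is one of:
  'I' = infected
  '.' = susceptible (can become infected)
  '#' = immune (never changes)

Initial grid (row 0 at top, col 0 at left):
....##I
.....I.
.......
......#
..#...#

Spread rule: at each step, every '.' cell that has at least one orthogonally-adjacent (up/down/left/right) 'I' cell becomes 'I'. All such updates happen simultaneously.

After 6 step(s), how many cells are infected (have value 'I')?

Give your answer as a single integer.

Answer: 27

Derivation:
Step 0 (initial): 2 infected
Step 1: +3 new -> 5 infected
Step 2: +4 new -> 9 infected
Step 3: +5 new -> 14 infected
Step 4: +5 new -> 19 infected
Step 5: +5 new -> 24 infected
Step 6: +3 new -> 27 infected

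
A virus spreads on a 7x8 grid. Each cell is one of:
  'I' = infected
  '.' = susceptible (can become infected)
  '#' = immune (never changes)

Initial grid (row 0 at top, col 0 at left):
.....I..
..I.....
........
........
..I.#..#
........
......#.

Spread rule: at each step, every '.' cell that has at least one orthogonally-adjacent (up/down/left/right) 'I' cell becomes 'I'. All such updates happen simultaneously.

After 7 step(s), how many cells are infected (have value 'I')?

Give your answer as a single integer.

Answer: 53

Derivation:
Step 0 (initial): 3 infected
Step 1: +11 new -> 14 infected
Step 2: +15 new -> 29 infected
Step 3: +12 new -> 41 infected
Step 4: +6 new -> 47 infected
Step 5: +4 new -> 51 infected
Step 6: +1 new -> 52 infected
Step 7: +1 new -> 53 infected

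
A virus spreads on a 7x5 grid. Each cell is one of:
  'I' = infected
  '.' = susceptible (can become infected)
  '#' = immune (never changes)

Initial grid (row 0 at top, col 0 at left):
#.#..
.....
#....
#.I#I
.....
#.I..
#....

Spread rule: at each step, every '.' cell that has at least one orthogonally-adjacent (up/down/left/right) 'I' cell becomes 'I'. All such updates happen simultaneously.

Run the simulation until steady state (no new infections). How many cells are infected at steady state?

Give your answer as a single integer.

Step 0 (initial): 3 infected
Step 1: +8 new -> 11 infected
Step 2: +9 new -> 20 infected
Step 3: +5 new -> 25 infected
Step 4: +3 new -> 28 infected
Step 5: +0 new -> 28 infected

Answer: 28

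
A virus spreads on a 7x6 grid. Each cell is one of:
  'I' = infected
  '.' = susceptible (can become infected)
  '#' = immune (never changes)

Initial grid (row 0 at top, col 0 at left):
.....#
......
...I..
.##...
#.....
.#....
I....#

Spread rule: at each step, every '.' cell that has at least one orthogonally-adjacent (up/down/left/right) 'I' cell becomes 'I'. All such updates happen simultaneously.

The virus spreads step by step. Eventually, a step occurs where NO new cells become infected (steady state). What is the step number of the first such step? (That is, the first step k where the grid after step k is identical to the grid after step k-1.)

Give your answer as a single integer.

Step 0 (initial): 2 infected
Step 1: +6 new -> 8 infected
Step 2: +8 new -> 16 infected
Step 3: +11 new -> 27 infected
Step 4: +7 new -> 34 infected
Step 5: +2 new -> 36 infected
Step 6: +0 new -> 36 infected

Answer: 6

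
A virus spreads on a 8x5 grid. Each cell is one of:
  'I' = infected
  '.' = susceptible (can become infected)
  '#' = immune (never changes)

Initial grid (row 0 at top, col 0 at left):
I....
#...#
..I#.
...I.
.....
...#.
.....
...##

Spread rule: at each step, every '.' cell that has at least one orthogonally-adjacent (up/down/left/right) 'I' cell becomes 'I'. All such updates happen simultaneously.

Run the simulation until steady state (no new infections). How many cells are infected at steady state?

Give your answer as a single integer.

Answer: 34

Derivation:
Step 0 (initial): 3 infected
Step 1: +6 new -> 9 infected
Step 2: +8 new -> 17 infected
Step 3: +5 new -> 22 infected
Step 4: +5 new -> 27 infected
Step 5: +4 new -> 31 infected
Step 6: +2 new -> 33 infected
Step 7: +1 new -> 34 infected
Step 8: +0 new -> 34 infected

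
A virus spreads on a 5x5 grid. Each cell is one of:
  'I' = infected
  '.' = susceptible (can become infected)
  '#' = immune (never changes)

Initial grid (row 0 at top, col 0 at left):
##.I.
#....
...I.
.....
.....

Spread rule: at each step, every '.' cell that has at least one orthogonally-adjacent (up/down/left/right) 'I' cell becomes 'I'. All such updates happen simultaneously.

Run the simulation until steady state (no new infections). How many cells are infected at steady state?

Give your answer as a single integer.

Answer: 22

Derivation:
Step 0 (initial): 2 infected
Step 1: +6 new -> 8 infected
Step 2: +6 new -> 14 infected
Step 3: +5 new -> 19 infected
Step 4: +2 new -> 21 infected
Step 5: +1 new -> 22 infected
Step 6: +0 new -> 22 infected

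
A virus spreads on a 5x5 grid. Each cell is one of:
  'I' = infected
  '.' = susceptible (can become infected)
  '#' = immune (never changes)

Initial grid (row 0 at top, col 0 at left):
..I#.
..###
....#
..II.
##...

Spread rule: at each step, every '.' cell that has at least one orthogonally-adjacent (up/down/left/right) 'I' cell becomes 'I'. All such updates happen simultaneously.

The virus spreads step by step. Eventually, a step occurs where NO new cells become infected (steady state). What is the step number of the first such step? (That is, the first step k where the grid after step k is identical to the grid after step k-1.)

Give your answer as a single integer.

Answer: 4

Derivation:
Step 0 (initial): 3 infected
Step 1: +7 new -> 10 infected
Step 2: +5 new -> 15 infected
Step 3: +2 new -> 17 infected
Step 4: +0 new -> 17 infected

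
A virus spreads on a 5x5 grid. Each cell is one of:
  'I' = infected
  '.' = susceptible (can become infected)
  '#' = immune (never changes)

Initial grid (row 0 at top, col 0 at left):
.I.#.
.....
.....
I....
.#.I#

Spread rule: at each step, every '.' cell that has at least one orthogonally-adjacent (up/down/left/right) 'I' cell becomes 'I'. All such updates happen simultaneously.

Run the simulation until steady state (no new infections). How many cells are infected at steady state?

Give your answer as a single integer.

Answer: 22

Derivation:
Step 0 (initial): 3 infected
Step 1: +8 new -> 11 infected
Step 2: +6 new -> 17 infected
Step 3: +3 new -> 20 infected
Step 4: +1 new -> 21 infected
Step 5: +1 new -> 22 infected
Step 6: +0 new -> 22 infected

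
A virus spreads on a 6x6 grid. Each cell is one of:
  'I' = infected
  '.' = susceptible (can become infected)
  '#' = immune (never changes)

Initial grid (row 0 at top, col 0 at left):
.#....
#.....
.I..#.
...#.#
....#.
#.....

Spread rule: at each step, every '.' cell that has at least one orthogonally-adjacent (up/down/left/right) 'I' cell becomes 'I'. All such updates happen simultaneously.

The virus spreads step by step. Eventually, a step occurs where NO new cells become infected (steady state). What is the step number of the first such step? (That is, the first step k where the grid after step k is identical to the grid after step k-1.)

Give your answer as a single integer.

Step 0 (initial): 1 infected
Step 1: +4 new -> 5 infected
Step 2: +5 new -> 10 infected
Step 3: +5 new -> 15 infected
Step 4: +4 new -> 19 infected
Step 5: +3 new -> 22 infected
Step 6: +3 new -> 25 infected
Step 7: +1 new -> 26 infected
Step 8: +1 new -> 27 infected
Step 9: +0 new -> 27 infected

Answer: 9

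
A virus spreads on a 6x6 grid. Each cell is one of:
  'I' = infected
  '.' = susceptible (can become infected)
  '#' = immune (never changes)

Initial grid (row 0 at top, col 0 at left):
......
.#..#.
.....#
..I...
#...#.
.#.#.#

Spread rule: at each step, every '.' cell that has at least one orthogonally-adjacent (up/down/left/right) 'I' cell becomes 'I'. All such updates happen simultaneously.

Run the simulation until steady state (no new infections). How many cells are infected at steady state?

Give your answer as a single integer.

Step 0 (initial): 1 infected
Step 1: +4 new -> 5 infected
Step 2: +8 new -> 13 infected
Step 3: +5 new -> 18 infected
Step 4: +4 new -> 22 infected
Step 5: +2 new -> 24 infected
Step 6: +1 new -> 25 infected
Step 7: +1 new -> 26 infected
Step 8: +0 new -> 26 infected

Answer: 26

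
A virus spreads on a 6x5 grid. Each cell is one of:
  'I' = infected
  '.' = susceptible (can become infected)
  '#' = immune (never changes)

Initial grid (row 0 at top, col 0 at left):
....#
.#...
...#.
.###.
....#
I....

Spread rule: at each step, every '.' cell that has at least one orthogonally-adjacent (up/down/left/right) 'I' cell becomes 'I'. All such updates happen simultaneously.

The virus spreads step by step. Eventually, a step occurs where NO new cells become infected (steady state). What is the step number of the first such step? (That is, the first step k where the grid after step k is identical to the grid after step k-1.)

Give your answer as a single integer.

Step 0 (initial): 1 infected
Step 1: +2 new -> 3 infected
Step 2: +3 new -> 6 infected
Step 3: +3 new -> 9 infected
Step 4: +4 new -> 13 infected
Step 5: +2 new -> 15 infected
Step 6: +2 new -> 17 infected
Step 7: +2 new -> 19 infected
Step 8: +2 new -> 21 infected
Step 9: +1 new -> 22 infected
Step 10: +1 new -> 23 infected
Step 11: +0 new -> 23 infected

Answer: 11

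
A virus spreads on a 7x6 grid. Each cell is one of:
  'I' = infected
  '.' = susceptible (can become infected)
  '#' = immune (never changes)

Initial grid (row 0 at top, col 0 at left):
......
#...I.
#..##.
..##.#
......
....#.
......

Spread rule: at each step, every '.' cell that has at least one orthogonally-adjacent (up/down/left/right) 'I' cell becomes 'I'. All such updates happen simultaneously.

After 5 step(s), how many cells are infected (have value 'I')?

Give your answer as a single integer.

Answer: 15

Derivation:
Step 0 (initial): 1 infected
Step 1: +3 new -> 4 infected
Step 2: +4 new -> 8 infected
Step 3: +3 new -> 11 infected
Step 4: +2 new -> 13 infected
Step 5: +2 new -> 15 infected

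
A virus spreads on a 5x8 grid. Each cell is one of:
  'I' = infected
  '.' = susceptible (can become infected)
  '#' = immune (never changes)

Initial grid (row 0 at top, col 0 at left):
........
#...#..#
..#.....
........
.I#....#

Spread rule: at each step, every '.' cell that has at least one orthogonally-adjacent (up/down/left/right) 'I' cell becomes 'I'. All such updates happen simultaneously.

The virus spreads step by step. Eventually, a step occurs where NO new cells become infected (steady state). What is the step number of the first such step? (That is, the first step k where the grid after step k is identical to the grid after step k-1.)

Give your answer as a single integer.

Answer: 11

Derivation:
Step 0 (initial): 1 infected
Step 1: +2 new -> 3 infected
Step 2: +3 new -> 6 infected
Step 3: +3 new -> 9 infected
Step 4: +5 new -> 14 infected
Step 5: +6 new -> 20 infected
Step 6: +4 new -> 24 infected
Step 7: +5 new -> 29 infected
Step 8: +3 new -> 32 infected
Step 9: +1 new -> 33 infected
Step 10: +1 new -> 34 infected
Step 11: +0 new -> 34 infected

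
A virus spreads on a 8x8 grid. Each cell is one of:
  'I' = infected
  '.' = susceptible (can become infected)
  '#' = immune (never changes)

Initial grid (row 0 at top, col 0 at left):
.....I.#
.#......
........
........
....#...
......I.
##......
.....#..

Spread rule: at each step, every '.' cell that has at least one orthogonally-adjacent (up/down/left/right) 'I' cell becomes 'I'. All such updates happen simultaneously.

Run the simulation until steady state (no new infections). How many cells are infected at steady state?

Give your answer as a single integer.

Step 0 (initial): 2 infected
Step 1: +7 new -> 9 infected
Step 2: +11 new -> 20 infected
Step 3: +10 new -> 30 infected
Step 4: +9 new -> 39 infected
Step 5: +7 new -> 46 infected
Step 6: +6 new -> 52 infected
Step 7: +4 new -> 56 infected
Step 8: +2 new -> 58 infected
Step 9: +0 new -> 58 infected

Answer: 58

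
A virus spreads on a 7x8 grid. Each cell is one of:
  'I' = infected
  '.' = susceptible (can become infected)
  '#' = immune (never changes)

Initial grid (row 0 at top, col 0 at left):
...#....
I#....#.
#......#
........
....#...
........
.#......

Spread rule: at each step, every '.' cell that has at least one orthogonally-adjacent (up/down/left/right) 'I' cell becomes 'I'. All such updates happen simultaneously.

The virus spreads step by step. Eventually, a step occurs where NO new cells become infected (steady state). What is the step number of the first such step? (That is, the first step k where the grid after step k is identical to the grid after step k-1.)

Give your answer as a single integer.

Answer: 15

Derivation:
Step 0 (initial): 1 infected
Step 1: +1 new -> 2 infected
Step 2: +1 new -> 3 infected
Step 3: +1 new -> 4 infected
Step 4: +1 new -> 5 infected
Step 5: +2 new -> 7 infected
Step 6: +4 new -> 11 infected
Step 7: +6 new -> 17 infected
Step 8: +7 new -> 24 infected
Step 9: +7 new -> 31 infected
Step 10: +6 new -> 37 infected
Step 11: +6 new -> 43 infected
Step 12: +3 new -> 46 infected
Step 13: +2 new -> 48 infected
Step 14: +1 new -> 49 infected
Step 15: +0 new -> 49 infected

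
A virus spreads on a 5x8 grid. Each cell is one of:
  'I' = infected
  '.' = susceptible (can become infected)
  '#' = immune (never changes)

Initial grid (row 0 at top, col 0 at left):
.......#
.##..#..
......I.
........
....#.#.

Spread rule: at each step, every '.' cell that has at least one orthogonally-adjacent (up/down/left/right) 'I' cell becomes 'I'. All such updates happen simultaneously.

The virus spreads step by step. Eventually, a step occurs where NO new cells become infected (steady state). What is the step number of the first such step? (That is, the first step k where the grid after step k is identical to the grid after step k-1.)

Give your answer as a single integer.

Answer: 9

Derivation:
Step 0 (initial): 1 infected
Step 1: +4 new -> 5 infected
Step 2: +5 new -> 10 infected
Step 3: +6 new -> 16 infected
Step 4: +4 new -> 20 infected
Step 5: +4 new -> 24 infected
Step 6: +4 new -> 28 infected
Step 7: +4 new -> 32 infected
Step 8: +2 new -> 34 infected
Step 9: +0 new -> 34 infected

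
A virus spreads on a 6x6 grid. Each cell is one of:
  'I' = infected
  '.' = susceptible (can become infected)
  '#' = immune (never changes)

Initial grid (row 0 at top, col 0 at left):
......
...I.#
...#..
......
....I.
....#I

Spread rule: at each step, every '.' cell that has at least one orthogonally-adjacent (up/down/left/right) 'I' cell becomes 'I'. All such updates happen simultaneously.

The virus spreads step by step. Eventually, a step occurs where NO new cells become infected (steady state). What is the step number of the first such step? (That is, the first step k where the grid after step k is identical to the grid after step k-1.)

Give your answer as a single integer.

Step 0 (initial): 3 infected
Step 1: +6 new -> 9 infected
Step 2: +9 new -> 18 infected
Step 3: +8 new -> 26 infected
Step 4: +5 new -> 31 infected
Step 5: +2 new -> 33 infected
Step 6: +0 new -> 33 infected

Answer: 6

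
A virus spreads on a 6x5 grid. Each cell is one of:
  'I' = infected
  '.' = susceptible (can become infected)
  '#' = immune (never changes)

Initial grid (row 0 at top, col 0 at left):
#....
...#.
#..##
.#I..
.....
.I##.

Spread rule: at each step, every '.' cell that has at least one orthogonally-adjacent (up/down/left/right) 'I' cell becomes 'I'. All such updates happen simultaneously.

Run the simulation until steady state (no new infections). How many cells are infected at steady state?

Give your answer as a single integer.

Step 0 (initial): 2 infected
Step 1: +5 new -> 7 infected
Step 2: +5 new -> 12 infected
Step 3: +4 new -> 16 infected
Step 4: +4 new -> 20 infected
Step 5: +1 new -> 21 infected
Step 6: +1 new -> 22 infected
Step 7: +0 new -> 22 infected

Answer: 22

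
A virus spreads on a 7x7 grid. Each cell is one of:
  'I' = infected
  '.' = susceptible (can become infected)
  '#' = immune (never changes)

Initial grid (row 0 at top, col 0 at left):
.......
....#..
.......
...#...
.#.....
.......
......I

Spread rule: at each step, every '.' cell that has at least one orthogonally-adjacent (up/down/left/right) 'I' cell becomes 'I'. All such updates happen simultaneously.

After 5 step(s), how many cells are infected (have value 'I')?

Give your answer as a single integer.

Step 0 (initial): 1 infected
Step 1: +2 new -> 3 infected
Step 2: +3 new -> 6 infected
Step 3: +4 new -> 10 infected
Step 4: +5 new -> 15 infected
Step 5: +6 new -> 21 infected

Answer: 21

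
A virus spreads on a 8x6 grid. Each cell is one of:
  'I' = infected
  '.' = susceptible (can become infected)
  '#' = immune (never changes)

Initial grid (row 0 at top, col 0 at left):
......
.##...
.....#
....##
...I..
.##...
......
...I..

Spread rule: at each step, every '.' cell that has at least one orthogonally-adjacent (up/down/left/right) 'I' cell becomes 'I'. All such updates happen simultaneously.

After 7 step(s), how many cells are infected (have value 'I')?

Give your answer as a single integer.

Answer: 41

Derivation:
Step 0 (initial): 2 infected
Step 1: +7 new -> 9 infected
Step 2: +9 new -> 18 infected
Step 3: +9 new -> 27 infected
Step 4: +6 new -> 33 infected
Step 5: +4 new -> 37 infected
Step 6: +3 new -> 40 infected
Step 7: +1 new -> 41 infected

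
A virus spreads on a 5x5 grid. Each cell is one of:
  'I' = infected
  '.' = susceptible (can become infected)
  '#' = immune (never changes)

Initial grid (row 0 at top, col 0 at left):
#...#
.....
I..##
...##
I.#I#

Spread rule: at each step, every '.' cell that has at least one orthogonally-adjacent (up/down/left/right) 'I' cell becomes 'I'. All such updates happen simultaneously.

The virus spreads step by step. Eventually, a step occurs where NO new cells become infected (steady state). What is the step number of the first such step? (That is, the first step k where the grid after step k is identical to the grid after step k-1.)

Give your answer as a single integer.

Answer: 6

Derivation:
Step 0 (initial): 3 infected
Step 1: +4 new -> 7 infected
Step 2: +3 new -> 10 infected
Step 3: +3 new -> 13 infected
Step 4: +2 new -> 15 infected
Step 5: +2 new -> 17 infected
Step 6: +0 new -> 17 infected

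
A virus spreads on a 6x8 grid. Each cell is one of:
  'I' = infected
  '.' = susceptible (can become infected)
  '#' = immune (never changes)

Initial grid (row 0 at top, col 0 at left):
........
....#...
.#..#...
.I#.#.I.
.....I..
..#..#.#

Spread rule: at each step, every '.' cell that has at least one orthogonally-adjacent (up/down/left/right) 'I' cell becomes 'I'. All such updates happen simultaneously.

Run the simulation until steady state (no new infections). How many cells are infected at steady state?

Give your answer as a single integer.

Step 0 (initial): 3 infected
Step 1: +7 new -> 10 infected
Step 2: +11 new -> 21 infected
Step 3: +7 new -> 28 infected
Step 4: +5 new -> 33 infected
Step 5: +5 new -> 38 infected
Step 6: +2 new -> 40 infected
Step 7: +0 new -> 40 infected

Answer: 40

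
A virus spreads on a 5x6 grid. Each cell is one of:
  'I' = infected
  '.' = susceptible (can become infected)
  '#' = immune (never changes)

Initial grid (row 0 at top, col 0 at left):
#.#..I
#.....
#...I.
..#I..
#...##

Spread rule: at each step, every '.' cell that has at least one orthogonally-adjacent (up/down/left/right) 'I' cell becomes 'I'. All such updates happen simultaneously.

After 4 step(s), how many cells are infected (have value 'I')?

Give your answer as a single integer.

Answer: 20

Derivation:
Step 0 (initial): 3 infected
Step 1: +7 new -> 10 infected
Step 2: +5 new -> 15 infected
Step 3: +3 new -> 18 infected
Step 4: +2 new -> 20 infected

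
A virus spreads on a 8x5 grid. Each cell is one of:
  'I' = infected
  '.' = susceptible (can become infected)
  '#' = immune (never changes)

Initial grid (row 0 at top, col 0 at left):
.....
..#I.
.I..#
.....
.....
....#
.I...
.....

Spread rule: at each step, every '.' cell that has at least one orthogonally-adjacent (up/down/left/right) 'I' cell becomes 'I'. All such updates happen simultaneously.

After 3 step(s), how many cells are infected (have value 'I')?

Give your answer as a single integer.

Answer: 35

Derivation:
Step 0 (initial): 3 infected
Step 1: +11 new -> 14 infected
Step 2: +13 new -> 27 infected
Step 3: +8 new -> 35 infected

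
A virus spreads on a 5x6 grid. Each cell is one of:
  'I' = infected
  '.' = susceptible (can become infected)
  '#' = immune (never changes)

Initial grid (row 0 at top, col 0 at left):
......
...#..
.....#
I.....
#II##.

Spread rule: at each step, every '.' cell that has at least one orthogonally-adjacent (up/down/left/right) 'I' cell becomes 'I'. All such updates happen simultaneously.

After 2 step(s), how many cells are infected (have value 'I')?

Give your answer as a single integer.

Step 0 (initial): 3 infected
Step 1: +3 new -> 6 infected
Step 2: +4 new -> 10 infected

Answer: 10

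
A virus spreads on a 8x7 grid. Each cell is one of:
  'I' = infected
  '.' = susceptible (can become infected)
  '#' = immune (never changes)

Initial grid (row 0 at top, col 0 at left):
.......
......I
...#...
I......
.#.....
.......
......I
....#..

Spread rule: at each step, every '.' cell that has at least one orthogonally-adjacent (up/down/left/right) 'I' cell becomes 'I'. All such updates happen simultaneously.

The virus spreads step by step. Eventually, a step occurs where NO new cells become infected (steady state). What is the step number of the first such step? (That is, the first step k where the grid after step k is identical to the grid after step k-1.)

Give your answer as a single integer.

Answer: 6

Derivation:
Step 0 (initial): 3 infected
Step 1: +9 new -> 12 infected
Step 2: +12 new -> 24 infected
Step 3: +14 new -> 38 infected
Step 4: +12 new -> 50 infected
Step 5: +3 new -> 53 infected
Step 6: +0 new -> 53 infected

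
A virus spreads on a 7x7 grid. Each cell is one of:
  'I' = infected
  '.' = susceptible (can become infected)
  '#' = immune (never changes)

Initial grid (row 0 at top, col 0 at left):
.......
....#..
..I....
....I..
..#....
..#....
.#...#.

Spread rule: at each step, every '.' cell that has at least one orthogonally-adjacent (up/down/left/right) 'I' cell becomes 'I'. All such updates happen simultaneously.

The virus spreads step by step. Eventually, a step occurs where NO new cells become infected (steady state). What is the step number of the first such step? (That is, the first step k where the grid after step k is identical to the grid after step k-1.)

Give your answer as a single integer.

Step 0 (initial): 2 infected
Step 1: +8 new -> 10 infected
Step 2: +10 new -> 20 infected
Step 3: +11 new -> 31 infected
Step 4: +8 new -> 39 infected
Step 5: +4 new -> 43 infected
Step 6: +1 new -> 44 infected
Step 7: +0 new -> 44 infected

Answer: 7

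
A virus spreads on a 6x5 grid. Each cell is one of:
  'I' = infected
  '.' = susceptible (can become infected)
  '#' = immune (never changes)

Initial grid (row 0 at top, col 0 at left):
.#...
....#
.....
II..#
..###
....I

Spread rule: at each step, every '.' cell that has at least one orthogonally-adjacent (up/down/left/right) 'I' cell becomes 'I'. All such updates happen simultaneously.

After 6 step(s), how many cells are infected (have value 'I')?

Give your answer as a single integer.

Answer: 24

Derivation:
Step 0 (initial): 3 infected
Step 1: +6 new -> 9 infected
Step 2: +7 new -> 16 infected
Step 3: +3 new -> 19 infected
Step 4: +3 new -> 22 infected
Step 5: +1 new -> 23 infected
Step 6: +1 new -> 24 infected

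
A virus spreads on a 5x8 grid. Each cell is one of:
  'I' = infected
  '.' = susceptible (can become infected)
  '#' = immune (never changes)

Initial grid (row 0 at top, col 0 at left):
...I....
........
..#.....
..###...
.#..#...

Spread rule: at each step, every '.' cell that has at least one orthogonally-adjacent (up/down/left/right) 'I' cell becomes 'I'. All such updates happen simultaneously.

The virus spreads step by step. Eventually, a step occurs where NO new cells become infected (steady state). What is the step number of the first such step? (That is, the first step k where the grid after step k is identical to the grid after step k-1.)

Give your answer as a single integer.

Answer: 9

Derivation:
Step 0 (initial): 1 infected
Step 1: +3 new -> 4 infected
Step 2: +5 new -> 9 infected
Step 3: +5 new -> 14 infected
Step 4: +5 new -> 19 infected
Step 5: +5 new -> 24 infected
Step 6: +4 new -> 28 infected
Step 7: +3 new -> 31 infected
Step 8: +1 new -> 32 infected
Step 9: +0 new -> 32 infected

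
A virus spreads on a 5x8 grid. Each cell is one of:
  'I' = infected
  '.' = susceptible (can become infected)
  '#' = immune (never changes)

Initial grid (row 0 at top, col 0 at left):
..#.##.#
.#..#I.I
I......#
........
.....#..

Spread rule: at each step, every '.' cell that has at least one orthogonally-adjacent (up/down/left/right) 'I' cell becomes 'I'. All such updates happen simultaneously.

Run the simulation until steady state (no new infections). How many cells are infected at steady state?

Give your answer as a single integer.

Step 0 (initial): 3 infected
Step 1: +5 new -> 8 infected
Step 2: +8 new -> 16 infected
Step 3: +7 new -> 23 infected
Step 4: +6 new -> 29 infected
Step 5: +3 new -> 32 infected
Step 6: +0 new -> 32 infected

Answer: 32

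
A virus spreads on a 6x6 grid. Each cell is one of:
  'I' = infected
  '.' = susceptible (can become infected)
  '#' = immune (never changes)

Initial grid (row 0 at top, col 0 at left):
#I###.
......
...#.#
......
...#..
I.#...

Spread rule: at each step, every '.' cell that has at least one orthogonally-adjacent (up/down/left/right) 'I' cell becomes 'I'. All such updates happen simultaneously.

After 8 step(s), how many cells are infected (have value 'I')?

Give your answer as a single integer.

Answer: 26

Derivation:
Step 0 (initial): 2 infected
Step 1: +3 new -> 5 infected
Step 2: +5 new -> 10 infected
Step 3: +5 new -> 15 infected
Step 4: +2 new -> 17 infected
Step 5: +3 new -> 20 infected
Step 6: +2 new -> 22 infected
Step 7: +2 new -> 24 infected
Step 8: +2 new -> 26 infected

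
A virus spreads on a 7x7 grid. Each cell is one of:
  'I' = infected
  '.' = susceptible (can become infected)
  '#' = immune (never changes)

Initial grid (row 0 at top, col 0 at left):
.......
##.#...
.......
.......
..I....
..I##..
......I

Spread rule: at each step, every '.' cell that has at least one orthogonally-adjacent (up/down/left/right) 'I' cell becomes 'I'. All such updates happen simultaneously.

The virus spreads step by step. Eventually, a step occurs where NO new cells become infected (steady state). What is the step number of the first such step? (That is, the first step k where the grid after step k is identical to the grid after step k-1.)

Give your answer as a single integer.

Step 0 (initial): 3 infected
Step 1: +7 new -> 10 infected
Step 2: +11 new -> 21 infected
Step 3: +8 new -> 29 infected
Step 4: +5 new -> 34 infected
Step 5: +5 new -> 39 infected
Step 6: +4 new -> 43 infected
Step 7: +1 new -> 44 infected
Step 8: +0 new -> 44 infected

Answer: 8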